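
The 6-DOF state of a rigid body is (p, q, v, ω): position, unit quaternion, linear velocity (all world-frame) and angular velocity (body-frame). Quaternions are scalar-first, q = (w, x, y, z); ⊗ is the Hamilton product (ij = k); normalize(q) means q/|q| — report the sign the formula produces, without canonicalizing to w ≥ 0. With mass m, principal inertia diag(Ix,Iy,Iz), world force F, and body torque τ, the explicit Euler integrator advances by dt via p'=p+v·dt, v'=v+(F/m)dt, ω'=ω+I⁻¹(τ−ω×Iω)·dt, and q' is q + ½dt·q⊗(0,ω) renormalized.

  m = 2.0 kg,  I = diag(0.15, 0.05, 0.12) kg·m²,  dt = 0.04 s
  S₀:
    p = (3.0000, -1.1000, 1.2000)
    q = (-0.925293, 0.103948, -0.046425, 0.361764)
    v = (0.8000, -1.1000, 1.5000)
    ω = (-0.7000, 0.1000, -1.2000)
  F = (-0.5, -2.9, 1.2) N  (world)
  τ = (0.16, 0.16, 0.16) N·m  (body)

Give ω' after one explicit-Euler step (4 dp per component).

(τ − ω×Iω)/I = (1.1227, 2.6960, 1.2750)
ω' = ω + α·dt = (-0.6551, 0.2078, -1.1490)

ω' = (-0.6551, 0.2078, -1.1490)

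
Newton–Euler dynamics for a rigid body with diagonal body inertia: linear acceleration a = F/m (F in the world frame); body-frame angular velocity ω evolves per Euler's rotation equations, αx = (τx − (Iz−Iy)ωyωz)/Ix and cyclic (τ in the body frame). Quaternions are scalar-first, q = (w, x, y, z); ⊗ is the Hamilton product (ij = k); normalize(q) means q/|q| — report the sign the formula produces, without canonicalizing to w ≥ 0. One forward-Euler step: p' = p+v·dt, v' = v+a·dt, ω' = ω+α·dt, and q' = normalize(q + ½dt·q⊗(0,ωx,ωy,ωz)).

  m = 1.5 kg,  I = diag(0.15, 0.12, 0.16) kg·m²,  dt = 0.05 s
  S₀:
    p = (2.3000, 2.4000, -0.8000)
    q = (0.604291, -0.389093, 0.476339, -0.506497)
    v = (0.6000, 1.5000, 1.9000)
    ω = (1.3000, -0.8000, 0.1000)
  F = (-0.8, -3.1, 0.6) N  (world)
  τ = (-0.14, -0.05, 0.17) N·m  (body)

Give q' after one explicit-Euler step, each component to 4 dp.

Hamilton product q⊗(0,ω) = (0.9375418, 0.4280146, -1.1029696, -0.2475372)
updated quaternion q' = (0.6273, -0.3781, 0.4484, -0.5123)

q' = (0.6273, -0.3781, 0.4484, -0.5123)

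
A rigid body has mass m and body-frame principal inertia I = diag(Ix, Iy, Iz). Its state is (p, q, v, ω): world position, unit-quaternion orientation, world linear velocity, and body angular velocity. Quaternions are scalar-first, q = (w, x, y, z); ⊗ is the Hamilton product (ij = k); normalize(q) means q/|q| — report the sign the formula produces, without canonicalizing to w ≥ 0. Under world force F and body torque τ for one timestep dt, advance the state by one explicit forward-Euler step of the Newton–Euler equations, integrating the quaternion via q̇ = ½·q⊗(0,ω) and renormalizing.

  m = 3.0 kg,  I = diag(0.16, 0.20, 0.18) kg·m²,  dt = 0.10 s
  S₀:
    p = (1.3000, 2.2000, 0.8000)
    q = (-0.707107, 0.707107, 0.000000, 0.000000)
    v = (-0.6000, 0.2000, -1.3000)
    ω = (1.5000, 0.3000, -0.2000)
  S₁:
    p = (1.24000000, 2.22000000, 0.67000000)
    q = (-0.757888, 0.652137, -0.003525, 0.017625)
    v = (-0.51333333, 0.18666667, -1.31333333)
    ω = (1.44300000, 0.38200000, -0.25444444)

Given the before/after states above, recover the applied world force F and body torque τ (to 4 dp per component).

v₁ − v₀ = (0.08666667, -0.01333333, -0.01333333)
applied force F = (2.6000, -0.4000, -0.4000)
Δω = ω₁−ω₀ = (-0.05700000, 0.08200000, -0.05444444)
τ = I·(Δω/dt) + ω₀×(Iω₀) = (-0.0900, 0.1700, -0.0800)

F = (2.6000, -0.4000, -0.4000)
τ = (-0.0900, 0.1700, -0.0800)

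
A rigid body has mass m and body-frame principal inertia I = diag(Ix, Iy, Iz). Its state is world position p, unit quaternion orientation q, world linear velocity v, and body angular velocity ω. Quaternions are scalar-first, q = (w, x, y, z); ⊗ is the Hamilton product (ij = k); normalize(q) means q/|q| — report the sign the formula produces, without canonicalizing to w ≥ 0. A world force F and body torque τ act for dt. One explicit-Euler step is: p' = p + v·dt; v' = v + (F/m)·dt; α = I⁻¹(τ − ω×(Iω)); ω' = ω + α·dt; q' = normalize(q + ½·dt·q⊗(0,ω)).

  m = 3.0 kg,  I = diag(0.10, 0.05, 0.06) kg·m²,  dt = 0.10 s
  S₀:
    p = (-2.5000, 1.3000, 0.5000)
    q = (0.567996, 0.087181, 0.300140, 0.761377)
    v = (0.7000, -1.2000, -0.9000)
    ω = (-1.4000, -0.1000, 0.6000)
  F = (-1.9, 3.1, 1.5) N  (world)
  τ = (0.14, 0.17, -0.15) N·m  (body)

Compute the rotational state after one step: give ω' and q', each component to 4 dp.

ω' = (-1.2594, 0.3072, 0.3617)
q' = (0.5512, 0.0601, 0.2407, 0.7967)

ω×(Iω) gyroscopic = (-0.0006, -0.0336, -0.0070)
(τ − ω×Iω)/I = (1.4060, 4.0720, -2.3833)
ω' = ω + α·dt = (-1.2594, 0.3072, 0.3617)
q⊗(0,ω) = (-0.3047588, -0.5389727, -1.1750360, 0.7522755)
q' = normalize(q + ½dt·q⊗(0,ω)) = (0.5512, 0.0601, 0.2407, 0.7967)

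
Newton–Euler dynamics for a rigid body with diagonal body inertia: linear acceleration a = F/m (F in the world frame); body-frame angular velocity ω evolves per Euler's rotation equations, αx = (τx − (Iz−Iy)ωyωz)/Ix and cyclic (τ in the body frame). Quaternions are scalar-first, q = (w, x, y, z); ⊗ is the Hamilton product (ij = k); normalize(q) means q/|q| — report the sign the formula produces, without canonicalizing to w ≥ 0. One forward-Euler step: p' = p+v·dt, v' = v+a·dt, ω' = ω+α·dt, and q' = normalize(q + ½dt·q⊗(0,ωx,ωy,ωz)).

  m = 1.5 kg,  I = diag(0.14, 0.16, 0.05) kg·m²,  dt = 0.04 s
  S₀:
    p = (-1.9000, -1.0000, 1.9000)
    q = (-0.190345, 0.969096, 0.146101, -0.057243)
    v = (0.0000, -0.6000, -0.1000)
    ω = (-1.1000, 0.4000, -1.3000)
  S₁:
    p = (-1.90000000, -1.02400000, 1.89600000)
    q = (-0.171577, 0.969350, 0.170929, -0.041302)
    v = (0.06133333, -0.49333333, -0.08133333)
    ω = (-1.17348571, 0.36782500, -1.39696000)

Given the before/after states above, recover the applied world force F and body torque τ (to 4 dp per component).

F = (2.3000, 4.0000, 0.7000)
τ = (-0.2000, 0.0000, -0.1300)

Δω = ω₁−ω₀ = (-0.07348571, -0.03217500, -0.09696000)
gyro term ω₀×Iω₀ = (0.0572, 0.1287, -0.0088)
applied torque τ = (-0.2000, 0.0000, -0.1300)
Δv = v₁−v₀ = (0.06133333, 0.10666667, 0.01866667)
applied force F = (2.3000, 4.0000, 0.7000)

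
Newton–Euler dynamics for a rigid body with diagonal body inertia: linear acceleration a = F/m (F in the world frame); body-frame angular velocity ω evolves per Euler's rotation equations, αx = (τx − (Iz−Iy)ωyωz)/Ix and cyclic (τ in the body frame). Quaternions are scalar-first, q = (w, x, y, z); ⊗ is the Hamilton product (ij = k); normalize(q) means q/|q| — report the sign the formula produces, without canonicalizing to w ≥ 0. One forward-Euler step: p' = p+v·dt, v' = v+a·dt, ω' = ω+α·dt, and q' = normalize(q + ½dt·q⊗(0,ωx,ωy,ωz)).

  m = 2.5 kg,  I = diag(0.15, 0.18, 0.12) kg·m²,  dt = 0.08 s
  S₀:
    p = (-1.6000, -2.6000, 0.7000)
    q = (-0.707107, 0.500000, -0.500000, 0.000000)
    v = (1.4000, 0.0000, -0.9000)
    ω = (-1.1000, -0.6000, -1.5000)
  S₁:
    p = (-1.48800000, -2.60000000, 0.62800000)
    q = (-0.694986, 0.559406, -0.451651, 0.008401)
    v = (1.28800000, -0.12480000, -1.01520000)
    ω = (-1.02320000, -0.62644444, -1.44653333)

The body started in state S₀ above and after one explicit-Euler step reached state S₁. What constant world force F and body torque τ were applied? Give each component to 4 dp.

ω₁ − ω₀ = (0.07680000, -0.02644444, 0.05346667)
gyro term ω₀×Iω₀ = (-0.0540, 0.0495, 0.0198)
applied torque τ = (0.0900, -0.0100, 0.1000)
Δv = v₁−v₀ = (-0.11200000, -0.12480000, -0.11520000)
F = m·Δv/dt = (-3.5000, -3.9000, -3.6000)

F = (-3.5000, -3.9000, -3.6000)
τ = (0.0900, -0.0100, 0.1000)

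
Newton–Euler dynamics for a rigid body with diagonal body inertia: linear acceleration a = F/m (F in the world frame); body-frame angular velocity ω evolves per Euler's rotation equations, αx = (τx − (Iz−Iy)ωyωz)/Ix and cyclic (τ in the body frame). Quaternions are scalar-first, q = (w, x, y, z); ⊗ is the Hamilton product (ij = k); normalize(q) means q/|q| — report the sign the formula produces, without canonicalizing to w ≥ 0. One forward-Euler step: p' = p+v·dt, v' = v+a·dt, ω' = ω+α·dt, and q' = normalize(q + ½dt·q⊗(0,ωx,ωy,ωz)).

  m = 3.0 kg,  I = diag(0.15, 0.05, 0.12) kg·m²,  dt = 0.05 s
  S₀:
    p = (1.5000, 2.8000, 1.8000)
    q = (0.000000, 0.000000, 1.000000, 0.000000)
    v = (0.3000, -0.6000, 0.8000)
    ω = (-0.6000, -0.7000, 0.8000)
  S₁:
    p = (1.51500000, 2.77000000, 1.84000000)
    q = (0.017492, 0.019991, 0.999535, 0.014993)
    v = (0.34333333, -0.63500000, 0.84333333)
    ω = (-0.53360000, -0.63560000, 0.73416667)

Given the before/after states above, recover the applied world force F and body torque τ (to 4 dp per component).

v₁ − v₀ = (0.04333333, -0.03500000, 0.04333333)
F = m·Δv/dt = (2.6000, -2.1000, 2.6000)
Δω = ω₁−ω₀ = (0.06640000, 0.06440000, -0.06583333)
gyro term ω₀×Iω₀ = (-0.0392, -0.0144, -0.0420)
applied torque τ = (0.1600, 0.0500, -0.2000)

F = (2.6000, -2.1000, 2.6000)
τ = (0.1600, 0.0500, -0.2000)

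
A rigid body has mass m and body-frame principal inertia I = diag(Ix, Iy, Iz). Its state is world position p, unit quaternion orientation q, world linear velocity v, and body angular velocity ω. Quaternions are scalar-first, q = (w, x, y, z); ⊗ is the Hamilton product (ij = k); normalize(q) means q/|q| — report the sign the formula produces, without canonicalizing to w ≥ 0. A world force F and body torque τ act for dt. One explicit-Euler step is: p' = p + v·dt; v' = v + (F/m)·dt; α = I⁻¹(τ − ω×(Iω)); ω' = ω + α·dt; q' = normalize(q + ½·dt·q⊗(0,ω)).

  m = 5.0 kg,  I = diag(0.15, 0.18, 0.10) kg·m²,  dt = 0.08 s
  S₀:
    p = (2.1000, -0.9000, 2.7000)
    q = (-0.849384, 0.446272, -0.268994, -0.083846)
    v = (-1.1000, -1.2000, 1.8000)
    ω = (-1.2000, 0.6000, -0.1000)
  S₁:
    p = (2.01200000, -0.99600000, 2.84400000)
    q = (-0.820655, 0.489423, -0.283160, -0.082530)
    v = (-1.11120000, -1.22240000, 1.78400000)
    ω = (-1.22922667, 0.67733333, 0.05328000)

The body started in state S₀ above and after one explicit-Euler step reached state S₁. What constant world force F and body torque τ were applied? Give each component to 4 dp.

Δω = ω₁−ω₀ = (-0.02922667, 0.07733333, 0.15328000)
precession coupling = (0.0048, 0.0060, -0.0216)
applied torque τ = (-0.0500, 0.1800, 0.1700)
velocity change Δv = (-0.01120000, -0.02240000, -0.01600000)
m·(v₁−v₀)/dt = (-0.7000, -1.4000, -1.0000)

F = (-0.7000, -1.4000, -1.0000)
τ = (-0.0500, 0.1800, 0.1700)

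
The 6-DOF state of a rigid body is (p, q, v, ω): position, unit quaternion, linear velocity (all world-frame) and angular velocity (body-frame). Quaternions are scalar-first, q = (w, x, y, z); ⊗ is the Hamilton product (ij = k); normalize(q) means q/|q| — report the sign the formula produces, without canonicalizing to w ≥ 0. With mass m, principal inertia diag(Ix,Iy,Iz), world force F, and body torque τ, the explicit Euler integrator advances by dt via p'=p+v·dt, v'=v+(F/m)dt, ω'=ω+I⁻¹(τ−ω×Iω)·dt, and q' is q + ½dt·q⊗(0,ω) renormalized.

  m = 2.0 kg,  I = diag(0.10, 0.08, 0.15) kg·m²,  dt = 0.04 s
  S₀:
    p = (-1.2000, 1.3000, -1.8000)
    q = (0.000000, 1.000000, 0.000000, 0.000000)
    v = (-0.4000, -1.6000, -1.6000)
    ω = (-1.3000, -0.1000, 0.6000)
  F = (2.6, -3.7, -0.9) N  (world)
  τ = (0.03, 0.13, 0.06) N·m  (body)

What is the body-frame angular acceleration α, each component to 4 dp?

precession coupling ω×(Iω) = (-0.0042, 0.0390, -0.0026)
α = I⁻¹(τ − ω×Iω) = (0.3420, 1.1375, 0.4173)

α = (0.3420, 1.1375, 0.4173)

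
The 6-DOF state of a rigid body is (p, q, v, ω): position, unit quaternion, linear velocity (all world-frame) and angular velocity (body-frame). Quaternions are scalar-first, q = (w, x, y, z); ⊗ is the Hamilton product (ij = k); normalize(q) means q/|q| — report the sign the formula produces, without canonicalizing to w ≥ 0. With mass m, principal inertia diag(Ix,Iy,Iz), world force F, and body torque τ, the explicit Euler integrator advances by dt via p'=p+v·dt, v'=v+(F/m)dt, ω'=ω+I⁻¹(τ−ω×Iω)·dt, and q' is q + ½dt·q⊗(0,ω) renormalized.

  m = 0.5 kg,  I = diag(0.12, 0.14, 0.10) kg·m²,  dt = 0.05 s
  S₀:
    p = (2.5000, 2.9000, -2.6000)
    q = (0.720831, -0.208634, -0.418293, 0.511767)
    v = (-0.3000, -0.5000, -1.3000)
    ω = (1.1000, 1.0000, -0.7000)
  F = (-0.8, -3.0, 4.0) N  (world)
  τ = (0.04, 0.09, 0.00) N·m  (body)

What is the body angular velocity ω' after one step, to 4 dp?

ω×(Iω) gyroscopic = (0.0280, -0.0154, 0.0220)
(τ − ω×Iω)/I = (0.1000, 0.7529, -0.2200)
new body rate ω' = (1.1050, 1.0376, -0.7110)

ω' = (1.1050, 1.0376, -0.7110)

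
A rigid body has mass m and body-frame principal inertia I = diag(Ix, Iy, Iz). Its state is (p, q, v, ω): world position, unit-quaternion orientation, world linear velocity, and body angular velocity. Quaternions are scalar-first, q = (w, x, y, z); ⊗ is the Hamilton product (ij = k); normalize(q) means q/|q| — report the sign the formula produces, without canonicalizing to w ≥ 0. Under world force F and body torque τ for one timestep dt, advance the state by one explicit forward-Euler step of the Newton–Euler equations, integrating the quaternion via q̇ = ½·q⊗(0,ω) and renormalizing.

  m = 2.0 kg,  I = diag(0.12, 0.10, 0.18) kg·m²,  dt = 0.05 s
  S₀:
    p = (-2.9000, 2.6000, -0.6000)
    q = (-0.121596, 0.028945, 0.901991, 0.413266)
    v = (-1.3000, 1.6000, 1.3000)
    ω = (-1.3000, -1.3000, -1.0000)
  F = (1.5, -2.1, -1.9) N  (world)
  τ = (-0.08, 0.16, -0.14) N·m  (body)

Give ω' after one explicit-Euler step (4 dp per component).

gyro term ω×Iω = (0.1040, -0.0780, -0.0338)
(τ − ω×Iω)/I = (-1.5333, 2.3800, -0.5900)
new body rate ω' = (-1.3767, -1.1810, -1.0295)

ω' = (-1.3767, -1.1810, -1.0295)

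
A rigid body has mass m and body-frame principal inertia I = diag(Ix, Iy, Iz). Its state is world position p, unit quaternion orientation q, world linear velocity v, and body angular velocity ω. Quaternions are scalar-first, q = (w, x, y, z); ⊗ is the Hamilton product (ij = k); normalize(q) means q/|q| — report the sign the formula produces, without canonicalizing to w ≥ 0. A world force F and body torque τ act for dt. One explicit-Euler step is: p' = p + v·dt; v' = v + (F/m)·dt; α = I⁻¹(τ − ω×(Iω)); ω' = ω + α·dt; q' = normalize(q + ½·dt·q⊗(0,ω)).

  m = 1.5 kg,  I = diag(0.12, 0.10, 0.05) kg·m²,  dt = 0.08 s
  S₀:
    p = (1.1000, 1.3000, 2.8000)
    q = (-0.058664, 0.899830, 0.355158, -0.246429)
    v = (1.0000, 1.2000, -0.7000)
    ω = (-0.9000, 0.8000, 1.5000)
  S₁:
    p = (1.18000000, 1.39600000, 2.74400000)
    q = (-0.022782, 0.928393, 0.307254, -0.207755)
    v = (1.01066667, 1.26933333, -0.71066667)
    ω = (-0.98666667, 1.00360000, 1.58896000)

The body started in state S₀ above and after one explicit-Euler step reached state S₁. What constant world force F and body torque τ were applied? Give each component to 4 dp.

F = (0.2000, 1.3000, -0.2000)
τ = (-0.1900, 0.1600, 0.0700)

ω₁ − ω₀ = (-0.08666667, 0.20360000, 0.08896000)
applied torque τ = (-0.1900, 0.1600, 0.0700)
v₁ − v₀ = (0.01066667, 0.06933333, -0.01066667)
applied force F = (0.2000, 1.3000, -0.2000)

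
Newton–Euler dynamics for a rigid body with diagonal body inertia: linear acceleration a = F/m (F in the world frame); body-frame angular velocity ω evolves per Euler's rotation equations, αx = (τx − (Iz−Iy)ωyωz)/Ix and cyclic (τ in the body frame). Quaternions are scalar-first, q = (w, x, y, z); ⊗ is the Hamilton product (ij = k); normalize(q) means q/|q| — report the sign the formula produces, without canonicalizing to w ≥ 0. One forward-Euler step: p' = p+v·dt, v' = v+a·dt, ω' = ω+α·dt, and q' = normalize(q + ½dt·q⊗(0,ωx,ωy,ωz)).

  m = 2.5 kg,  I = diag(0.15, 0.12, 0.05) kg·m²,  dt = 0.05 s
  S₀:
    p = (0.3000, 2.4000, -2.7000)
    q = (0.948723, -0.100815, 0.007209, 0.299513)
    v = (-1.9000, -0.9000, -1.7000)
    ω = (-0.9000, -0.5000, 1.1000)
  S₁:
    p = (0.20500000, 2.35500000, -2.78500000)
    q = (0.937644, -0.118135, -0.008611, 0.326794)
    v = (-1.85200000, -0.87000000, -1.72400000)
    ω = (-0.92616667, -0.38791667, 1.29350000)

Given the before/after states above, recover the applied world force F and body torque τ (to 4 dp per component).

Δω = ω₁−ω₀ = (-0.02616667, 0.11208333, 0.19350000)
ω₀×(Iω₀) = (0.0385, -0.0990, -0.0135)
I·α + gyro = (-0.0400, 0.1700, 0.1800)
Δv = v₁−v₀ = (0.04800000, 0.03000000, -0.02400000)
applied force F = (2.4000, 1.5000, -1.2000)

F = (2.4000, 1.5000, -1.2000)
τ = (-0.0400, 0.1700, 0.1800)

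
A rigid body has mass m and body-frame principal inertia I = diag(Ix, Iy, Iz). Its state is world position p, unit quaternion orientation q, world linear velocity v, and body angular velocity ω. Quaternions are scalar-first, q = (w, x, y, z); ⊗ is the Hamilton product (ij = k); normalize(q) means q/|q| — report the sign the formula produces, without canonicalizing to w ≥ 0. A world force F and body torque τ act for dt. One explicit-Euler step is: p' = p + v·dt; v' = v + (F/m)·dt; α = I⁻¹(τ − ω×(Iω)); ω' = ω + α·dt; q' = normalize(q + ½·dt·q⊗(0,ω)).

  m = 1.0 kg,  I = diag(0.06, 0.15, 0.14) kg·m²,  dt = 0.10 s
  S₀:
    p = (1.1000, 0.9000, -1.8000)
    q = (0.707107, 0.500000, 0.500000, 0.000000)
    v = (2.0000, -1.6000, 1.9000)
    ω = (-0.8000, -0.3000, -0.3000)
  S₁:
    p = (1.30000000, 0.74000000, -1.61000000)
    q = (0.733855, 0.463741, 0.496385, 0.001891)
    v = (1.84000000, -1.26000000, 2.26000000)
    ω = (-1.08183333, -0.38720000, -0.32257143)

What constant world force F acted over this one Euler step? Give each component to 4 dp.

F = (-1.6000, 3.4000, 3.6000)

Δv = v₁−v₀ = (-0.16000000, 0.34000000, 0.36000000)
m·(v₁−v₀)/dt = (-1.6000, 3.4000, 3.6000)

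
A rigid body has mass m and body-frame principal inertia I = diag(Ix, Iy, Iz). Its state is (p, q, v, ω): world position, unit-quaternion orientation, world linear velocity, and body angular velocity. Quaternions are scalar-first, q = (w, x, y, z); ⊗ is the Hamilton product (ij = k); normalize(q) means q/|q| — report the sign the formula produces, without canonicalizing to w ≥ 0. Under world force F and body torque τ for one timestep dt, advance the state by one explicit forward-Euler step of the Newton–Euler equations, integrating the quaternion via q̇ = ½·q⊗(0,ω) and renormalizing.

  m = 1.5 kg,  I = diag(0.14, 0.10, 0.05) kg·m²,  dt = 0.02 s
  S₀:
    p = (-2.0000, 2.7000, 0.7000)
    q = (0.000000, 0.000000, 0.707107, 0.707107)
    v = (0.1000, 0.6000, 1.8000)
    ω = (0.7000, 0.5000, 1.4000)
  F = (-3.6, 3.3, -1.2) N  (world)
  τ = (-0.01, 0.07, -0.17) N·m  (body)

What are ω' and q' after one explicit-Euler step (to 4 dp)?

ω' = (0.7036, 0.4964, 1.3376)
q' = (-0.0134, 0.0064, 0.7120, 0.7021)

ω×(Iω) gyroscopic = (-0.0350, 0.0882, -0.0140)
α = I⁻¹(τ − ω×Iω) = (0.1786, -0.1820, -3.1200)
ω + α·dt = (0.7036, 0.4964, 1.3376)
q⊗(0,ω) = (-1.3435033, 0.6363963, 0.4949749, -0.4949749)
q + ½dt·q⊗(0,ω), renormalized = (-0.0134, 0.0064, 0.7120, 0.7021)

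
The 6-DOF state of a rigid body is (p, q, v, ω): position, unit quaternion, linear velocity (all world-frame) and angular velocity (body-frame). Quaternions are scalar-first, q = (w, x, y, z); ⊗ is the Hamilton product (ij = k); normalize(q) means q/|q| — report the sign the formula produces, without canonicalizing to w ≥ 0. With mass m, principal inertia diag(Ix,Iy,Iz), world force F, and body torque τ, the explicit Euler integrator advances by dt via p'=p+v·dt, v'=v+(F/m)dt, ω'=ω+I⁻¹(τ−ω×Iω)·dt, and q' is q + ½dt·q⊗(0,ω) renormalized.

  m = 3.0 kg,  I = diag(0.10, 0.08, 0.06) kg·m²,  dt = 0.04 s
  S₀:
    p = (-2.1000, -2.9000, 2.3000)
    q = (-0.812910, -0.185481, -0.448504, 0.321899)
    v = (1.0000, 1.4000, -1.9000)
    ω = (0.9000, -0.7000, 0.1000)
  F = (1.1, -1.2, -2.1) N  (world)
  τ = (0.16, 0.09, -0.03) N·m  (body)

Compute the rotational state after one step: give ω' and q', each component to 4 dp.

ω' = (0.9634, -0.6568, 0.0716)
q' = (-0.8163, -0.1965, -0.4308, 0.3309)

(τ − ω×Iω)/I = (1.5860, 1.0800, -0.7100)
ω + α·dt = (0.9634, -0.6568, 0.0716)
2q̇ = q⊗(0,ω) = (-0.1792098, -0.5511401, 0.8772942, 0.4521993)
q + ½dt·q⊗(0,ω), renormalized = (-0.8163, -0.1965, -0.4308, 0.3309)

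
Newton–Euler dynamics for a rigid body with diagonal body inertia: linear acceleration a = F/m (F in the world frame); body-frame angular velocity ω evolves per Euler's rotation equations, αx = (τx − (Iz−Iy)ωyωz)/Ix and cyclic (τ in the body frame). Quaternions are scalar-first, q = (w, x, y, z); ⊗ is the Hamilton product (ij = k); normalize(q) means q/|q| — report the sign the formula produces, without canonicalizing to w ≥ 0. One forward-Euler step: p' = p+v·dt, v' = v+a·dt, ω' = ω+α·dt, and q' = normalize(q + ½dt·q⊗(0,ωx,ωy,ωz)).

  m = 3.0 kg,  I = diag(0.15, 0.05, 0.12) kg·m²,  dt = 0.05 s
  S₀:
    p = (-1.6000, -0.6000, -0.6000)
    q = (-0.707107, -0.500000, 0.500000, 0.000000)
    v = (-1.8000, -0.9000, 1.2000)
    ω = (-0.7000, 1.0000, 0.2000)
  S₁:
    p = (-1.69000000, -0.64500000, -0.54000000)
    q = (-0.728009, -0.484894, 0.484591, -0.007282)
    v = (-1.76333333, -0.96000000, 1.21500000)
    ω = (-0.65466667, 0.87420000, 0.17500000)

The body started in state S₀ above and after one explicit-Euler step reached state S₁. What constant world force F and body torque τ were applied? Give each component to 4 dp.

ω₁ − ω₀ = (0.04533333, -0.12580000, -0.02500000)
I·α + gyro = (0.1500, -0.1300, 0.0100)
v₁ − v₀ = (0.03666667, -0.06000000, 0.01500000)
F = m·Δv/dt = (2.2000, -3.6000, 0.9000)

F = (2.2000, -3.6000, 0.9000)
τ = (0.1500, -0.1300, 0.0100)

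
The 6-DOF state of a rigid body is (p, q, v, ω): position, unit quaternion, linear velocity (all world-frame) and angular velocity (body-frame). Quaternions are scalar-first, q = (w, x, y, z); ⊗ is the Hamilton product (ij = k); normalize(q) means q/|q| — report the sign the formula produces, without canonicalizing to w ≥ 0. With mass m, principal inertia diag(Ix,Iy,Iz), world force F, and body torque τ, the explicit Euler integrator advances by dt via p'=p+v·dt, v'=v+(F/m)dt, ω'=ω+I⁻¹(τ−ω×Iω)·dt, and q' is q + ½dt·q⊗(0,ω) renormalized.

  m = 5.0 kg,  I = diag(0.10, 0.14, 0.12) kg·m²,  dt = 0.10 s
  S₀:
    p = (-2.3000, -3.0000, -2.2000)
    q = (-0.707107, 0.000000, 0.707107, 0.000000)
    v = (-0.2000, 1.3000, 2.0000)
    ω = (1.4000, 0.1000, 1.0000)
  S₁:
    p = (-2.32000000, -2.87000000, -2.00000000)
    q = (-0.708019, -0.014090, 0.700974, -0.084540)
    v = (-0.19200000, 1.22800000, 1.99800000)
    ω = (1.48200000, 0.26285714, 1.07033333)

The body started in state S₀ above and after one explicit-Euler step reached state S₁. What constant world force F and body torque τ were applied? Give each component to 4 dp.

F = (0.4000, -3.6000, -0.1000)
τ = (0.0800, 0.2000, 0.0900)

ω₁ − ω₀ = (0.08200000, 0.16285714, 0.07033333)
τ = I·(Δω/dt) + ω₀×(Iω₀) = (0.0800, 0.2000, 0.0900)
v₁ − v₀ = (0.00800000, -0.07200000, -0.00200000)
m·(v₁−v₀)/dt = (0.4000, -3.6000, -0.1000)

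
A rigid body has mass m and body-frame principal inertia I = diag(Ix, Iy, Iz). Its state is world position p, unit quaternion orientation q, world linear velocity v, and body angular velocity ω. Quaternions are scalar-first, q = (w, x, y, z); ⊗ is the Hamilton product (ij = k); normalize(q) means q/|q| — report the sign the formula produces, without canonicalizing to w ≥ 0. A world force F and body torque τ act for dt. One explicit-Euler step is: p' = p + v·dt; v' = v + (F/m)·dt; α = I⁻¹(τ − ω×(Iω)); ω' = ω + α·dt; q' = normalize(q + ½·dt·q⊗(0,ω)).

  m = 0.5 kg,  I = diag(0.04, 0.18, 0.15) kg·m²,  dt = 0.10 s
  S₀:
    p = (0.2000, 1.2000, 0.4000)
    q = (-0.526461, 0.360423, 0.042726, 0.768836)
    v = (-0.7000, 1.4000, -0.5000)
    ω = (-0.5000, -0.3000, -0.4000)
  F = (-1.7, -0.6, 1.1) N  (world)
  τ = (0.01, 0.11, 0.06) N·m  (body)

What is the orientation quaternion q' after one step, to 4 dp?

q' = (-0.5011, 0.3840, 0.0386, 0.7745)

q⊗(0,ω) = (0.5005637, 0.4767909, -0.0823105, 0.1238205)
updated quaternion q' = (-0.5011, 0.3840, 0.0386, 0.7745)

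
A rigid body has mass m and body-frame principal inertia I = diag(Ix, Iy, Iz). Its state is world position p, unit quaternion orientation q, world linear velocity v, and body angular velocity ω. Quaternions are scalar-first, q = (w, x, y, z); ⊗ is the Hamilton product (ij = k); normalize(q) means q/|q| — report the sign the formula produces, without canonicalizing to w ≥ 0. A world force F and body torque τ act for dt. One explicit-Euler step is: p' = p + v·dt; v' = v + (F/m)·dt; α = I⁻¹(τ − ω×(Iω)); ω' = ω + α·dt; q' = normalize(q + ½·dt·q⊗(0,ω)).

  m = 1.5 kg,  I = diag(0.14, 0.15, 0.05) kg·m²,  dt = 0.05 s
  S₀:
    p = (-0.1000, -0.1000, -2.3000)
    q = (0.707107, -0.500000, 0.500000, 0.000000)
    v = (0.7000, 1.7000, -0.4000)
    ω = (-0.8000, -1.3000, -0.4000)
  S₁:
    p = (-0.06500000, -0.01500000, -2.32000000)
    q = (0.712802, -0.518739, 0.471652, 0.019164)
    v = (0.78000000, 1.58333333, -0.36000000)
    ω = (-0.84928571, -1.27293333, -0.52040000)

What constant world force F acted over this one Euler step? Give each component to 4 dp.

F = (2.4000, -3.5000, 1.2000)

Δv = v₁−v₀ = (0.08000000, -0.11666667, 0.04000000)
m·(v₁−v₀)/dt = (2.4000, -3.5000, 1.2000)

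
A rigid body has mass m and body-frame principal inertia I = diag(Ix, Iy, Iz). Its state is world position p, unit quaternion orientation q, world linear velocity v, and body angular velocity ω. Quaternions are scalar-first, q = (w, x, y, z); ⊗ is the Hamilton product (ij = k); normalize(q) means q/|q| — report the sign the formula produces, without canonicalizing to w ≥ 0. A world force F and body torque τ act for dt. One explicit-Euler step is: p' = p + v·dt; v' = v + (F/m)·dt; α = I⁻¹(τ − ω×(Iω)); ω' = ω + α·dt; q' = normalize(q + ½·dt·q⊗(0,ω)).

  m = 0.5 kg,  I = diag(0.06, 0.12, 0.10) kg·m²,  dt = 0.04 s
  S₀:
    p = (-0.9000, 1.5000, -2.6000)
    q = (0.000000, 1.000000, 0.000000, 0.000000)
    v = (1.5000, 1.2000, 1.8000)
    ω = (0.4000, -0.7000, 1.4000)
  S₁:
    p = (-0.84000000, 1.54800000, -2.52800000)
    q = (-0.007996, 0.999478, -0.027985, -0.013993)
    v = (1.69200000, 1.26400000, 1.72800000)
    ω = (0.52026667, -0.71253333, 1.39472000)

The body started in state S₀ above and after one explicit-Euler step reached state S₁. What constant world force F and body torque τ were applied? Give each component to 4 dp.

F = (2.4000, 0.8000, -0.9000)
τ = (0.2000, -0.0600, -0.0300)

v₁ − v₀ = (0.19200000, 0.06400000, -0.07200000)
applied force F = (2.4000, 0.8000, -0.9000)
Δω = ω₁−ω₀ = (0.12026667, -0.01253333, -0.00528000)
I·α + gyro = (0.2000, -0.0600, -0.0300)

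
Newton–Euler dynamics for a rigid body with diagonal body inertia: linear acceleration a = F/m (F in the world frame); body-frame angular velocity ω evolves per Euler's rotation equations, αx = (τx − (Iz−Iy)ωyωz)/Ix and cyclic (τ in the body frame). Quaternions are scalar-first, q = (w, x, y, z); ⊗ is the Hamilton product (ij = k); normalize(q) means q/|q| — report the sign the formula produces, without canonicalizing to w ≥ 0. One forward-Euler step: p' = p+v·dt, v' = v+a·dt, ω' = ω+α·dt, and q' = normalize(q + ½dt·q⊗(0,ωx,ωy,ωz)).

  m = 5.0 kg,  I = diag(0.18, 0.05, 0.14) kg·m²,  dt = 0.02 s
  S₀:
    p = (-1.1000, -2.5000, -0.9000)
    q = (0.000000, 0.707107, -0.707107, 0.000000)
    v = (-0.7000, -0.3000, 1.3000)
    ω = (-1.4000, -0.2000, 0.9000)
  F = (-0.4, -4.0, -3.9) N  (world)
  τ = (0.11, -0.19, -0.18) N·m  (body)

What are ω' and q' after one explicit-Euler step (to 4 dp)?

ω×(Iω) gyroscopic = (-0.0162, -0.0504, -0.0364)
α = I⁻¹(τ − ω×Iω) = (0.7011, -2.7920, -1.0257)
ω' = ω + α·dt = (-1.3860, -0.2558, 0.8795)
Hamilton product q⊗(0,ω) = (0.8485284, -0.6363963, -0.6363963, -1.1313712)
q + ½dt·q⊗(0,ω), renormalized = (0.0085, 0.7006, -0.7134, -0.0113)

ω' = (-1.3860, -0.2558, 0.8795)
q' = (0.0085, 0.7006, -0.7134, -0.0113)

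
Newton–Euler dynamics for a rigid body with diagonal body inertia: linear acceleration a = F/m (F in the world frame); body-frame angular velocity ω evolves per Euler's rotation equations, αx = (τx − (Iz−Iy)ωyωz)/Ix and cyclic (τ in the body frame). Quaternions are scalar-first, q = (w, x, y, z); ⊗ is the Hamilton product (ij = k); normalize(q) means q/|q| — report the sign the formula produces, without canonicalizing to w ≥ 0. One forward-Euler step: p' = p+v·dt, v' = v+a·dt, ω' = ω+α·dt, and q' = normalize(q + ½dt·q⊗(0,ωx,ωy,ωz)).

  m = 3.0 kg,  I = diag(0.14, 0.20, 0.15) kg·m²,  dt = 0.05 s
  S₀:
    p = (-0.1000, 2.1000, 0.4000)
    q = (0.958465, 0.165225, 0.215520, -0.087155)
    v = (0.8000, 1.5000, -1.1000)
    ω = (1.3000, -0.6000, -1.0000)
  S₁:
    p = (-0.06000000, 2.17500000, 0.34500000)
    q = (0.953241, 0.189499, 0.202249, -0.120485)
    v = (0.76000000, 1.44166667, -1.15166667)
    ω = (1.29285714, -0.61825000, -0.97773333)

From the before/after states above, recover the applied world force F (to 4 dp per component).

velocity change Δv = (-0.04000000, -0.05833333, -0.05166667)
F = m·Δv/dt = (-2.4000, -3.5000, -3.1000)

F = (-2.4000, -3.5000, -3.1000)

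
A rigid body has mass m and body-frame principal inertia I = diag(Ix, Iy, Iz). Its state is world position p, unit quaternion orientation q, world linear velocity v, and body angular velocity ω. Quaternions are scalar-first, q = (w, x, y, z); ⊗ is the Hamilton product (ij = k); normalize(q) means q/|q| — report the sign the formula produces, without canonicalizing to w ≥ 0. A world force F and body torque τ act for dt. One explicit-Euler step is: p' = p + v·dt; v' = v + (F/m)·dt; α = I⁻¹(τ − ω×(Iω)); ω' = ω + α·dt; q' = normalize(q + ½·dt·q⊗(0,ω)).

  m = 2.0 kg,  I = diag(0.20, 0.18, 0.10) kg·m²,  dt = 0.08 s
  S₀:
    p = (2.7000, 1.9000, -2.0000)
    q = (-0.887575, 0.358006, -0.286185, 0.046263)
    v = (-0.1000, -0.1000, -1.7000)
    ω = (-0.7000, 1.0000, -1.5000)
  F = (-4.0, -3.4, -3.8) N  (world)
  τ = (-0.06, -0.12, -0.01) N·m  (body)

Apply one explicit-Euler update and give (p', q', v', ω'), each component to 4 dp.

p' = (2.6920, 1.8920, -2.1360)
q' = (-0.8608, 0.3970, -0.3006, 0.1055)
v' = (-0.2600, -0.2360, -1.8520)
ω' = (-0.7720, 0.9000, -1.5192)

α = I⁻¹(τ − ω×Iω) = (-0.9000, -1.2500, -0.2400)
ω + α·dt = (-0.7720, 0.9000, -1.5192)
Hamilton product q⊗(0,ω) = (0.6061837, 1.0043170, -0.3829501, 1.4890390)
q + ½dt·q⊗(0,ω), renormalized = (-0.8608, 0.3970, -0.3006, 0.1055)
new position p' = (2.6920, 1.8920, -2.1360)
v' = v + a·dt = (-0.2600, -0.2360, -1.8520)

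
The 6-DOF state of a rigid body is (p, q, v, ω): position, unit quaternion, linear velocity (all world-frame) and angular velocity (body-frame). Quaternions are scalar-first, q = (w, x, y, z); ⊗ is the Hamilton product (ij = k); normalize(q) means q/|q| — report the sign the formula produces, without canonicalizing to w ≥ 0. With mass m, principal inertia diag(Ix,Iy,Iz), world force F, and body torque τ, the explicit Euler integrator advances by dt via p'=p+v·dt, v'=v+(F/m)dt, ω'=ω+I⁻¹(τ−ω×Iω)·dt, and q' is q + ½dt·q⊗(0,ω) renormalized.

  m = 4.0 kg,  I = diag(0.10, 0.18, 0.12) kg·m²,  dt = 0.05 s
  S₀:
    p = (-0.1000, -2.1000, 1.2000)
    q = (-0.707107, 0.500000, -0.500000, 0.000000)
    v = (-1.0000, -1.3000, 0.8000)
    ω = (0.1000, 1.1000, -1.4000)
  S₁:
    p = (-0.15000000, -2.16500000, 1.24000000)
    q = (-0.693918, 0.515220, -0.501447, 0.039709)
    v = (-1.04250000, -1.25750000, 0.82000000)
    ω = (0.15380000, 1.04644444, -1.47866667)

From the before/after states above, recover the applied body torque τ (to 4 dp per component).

τ = (0.2000, -0.1900, -0.1800)

Δω = ω₁−ω₀ = (0.05380000, -0.05355556, -0.07866667)
precession coupling = (0.0924, 0.0028, 0.0088)
applied torque τ = (0.2000, -0.1900, -0.1800)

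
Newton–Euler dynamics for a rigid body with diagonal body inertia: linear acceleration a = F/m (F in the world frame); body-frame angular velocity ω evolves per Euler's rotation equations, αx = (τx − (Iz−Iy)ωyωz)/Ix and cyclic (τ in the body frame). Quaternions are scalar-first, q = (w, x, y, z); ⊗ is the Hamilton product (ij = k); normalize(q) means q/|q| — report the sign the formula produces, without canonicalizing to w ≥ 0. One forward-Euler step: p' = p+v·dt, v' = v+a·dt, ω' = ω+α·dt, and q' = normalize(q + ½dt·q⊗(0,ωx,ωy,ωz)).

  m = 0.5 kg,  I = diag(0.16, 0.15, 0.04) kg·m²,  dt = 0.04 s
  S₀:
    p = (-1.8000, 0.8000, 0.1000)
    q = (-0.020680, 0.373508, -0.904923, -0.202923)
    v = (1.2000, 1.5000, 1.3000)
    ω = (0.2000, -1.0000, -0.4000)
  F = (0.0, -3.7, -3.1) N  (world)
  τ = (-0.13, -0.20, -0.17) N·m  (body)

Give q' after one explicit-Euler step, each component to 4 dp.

2q̇ = q⊗(0,ω) = (-1.0607938, 0.1549102, 0.1294986, -0.1842514)
q' = normalize(q + ½dt·q⊗(0,ω)) = (-0.0419, 0.3765, -0.9021, -0.2066)

q' = (-0.0419, 0.3765, -0.9021, -0.2066)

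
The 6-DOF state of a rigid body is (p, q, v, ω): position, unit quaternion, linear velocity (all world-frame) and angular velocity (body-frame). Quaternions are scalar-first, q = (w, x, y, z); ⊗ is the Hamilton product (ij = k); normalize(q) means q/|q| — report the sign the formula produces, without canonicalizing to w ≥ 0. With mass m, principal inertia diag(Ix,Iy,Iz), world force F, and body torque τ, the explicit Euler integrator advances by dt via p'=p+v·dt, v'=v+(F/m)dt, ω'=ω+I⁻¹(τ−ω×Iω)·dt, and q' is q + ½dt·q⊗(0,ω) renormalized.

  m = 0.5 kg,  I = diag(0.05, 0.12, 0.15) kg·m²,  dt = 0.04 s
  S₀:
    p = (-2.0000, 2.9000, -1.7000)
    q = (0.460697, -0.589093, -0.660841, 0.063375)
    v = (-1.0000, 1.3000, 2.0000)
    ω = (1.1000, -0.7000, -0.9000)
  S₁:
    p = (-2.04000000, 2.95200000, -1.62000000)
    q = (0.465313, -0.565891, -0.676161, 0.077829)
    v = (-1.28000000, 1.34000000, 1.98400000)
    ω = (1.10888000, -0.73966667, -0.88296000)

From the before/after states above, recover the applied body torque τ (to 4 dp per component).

Δω = ω₁−ω₀ = (0.00888000, -0.03966667, 0.01704000)
I·α + gyro = (0.0300, -0.0200, 0.0100)

τ = (0.0300, -0.0200, 0.0100)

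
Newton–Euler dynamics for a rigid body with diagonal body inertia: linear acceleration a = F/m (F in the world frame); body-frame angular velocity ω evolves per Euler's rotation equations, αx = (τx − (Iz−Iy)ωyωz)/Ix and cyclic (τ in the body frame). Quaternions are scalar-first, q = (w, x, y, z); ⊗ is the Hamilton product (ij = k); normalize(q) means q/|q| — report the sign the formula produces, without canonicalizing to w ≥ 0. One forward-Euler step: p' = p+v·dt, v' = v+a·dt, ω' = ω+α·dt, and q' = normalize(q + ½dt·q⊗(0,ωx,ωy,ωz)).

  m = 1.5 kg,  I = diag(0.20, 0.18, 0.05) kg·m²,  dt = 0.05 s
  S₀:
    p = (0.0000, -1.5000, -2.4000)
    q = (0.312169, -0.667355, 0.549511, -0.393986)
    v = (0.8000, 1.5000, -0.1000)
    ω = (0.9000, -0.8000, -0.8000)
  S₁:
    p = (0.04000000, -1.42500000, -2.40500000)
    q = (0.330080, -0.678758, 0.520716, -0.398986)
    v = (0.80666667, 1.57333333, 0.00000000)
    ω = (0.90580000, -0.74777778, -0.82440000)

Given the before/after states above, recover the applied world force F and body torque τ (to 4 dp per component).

F = (0.2000, 2.2000, 3.0000)
τ = (-0.0600, 0.0800, -0.0100)

Δω = ω₁−ω₀ = (0.00580000, 0.05222222, -0.02440000)
τ = I·(Δω/dt) + ω₀×(Iω₀) = (-0.0600, 0.0800, -0.0100)
velocity change Δv = (0.00666667, 0.07333333, 0.10000000)
F = m·Δv/dt = (0.2000, 2.2000, 3.0000)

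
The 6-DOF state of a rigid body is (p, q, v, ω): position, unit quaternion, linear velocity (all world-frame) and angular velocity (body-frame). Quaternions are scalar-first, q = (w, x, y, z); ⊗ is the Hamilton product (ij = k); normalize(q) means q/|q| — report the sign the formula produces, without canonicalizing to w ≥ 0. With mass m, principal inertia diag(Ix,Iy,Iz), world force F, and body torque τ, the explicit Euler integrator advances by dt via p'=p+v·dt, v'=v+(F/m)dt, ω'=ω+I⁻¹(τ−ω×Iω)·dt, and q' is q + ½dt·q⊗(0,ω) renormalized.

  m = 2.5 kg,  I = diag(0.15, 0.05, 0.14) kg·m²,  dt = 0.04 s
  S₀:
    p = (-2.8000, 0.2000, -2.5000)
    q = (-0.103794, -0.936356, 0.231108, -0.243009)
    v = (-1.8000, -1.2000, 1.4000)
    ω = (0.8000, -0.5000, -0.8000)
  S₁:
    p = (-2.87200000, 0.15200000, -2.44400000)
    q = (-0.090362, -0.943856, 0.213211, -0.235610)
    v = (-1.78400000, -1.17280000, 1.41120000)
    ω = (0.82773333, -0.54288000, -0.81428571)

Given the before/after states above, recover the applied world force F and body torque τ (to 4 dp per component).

F = (1.0000, 1.7000, 0.7000)
τ = (0.1400, -0.0600, -0.0100)

Δω = ω₁−ω₀ = (0.02773333, -0.04288000, -0.01428571)
applied torque τ = (0.1400, -0.0600, -0.0100)
v₁ − v₀ = (0.01600000, 0.02720000, 0.01120000)
applied force F = (1.0000, 1.7000, 0.7000)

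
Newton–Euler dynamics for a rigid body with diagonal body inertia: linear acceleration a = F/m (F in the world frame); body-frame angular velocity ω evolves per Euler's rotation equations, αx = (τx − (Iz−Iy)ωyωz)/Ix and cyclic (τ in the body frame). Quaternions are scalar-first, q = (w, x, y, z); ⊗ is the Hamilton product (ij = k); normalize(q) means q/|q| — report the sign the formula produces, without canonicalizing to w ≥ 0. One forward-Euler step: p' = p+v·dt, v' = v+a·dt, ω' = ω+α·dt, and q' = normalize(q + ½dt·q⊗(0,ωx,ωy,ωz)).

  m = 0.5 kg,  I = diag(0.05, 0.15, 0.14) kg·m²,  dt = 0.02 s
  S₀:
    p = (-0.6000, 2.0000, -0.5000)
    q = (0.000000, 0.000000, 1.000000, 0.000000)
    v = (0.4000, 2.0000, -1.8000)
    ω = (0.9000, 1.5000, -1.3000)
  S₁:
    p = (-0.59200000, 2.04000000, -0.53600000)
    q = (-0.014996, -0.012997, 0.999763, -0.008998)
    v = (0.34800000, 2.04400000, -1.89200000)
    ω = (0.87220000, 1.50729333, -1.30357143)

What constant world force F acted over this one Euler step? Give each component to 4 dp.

velocity change Δv = (-0.05200000, 0.04400000, -0.09200000)
m·(v₁−v₀)/dt = (-1.3000, 1.1000, -2.3000)

F = (-1.3000, 1.1000, -2.3000)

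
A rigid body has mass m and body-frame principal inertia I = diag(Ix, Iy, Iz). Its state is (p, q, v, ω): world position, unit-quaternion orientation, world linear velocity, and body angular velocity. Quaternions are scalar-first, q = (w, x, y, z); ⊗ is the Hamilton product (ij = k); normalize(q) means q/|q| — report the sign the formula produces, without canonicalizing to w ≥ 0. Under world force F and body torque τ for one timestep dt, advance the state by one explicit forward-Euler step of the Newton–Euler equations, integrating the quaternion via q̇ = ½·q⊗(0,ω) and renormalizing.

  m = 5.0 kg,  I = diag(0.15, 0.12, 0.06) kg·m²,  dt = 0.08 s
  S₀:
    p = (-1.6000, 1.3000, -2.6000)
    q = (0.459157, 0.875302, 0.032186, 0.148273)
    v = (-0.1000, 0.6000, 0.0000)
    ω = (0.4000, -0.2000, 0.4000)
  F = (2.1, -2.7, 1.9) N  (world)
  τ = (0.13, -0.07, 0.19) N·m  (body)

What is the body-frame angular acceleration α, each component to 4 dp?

α = (0.8347, -0.7033, 3.1267)

precession coupling ω×(Iω) = (0.0048, 0.0144, 0.0024)
(τ − ω×Iω)/I = (0.8347, -0.7033, 3.1267)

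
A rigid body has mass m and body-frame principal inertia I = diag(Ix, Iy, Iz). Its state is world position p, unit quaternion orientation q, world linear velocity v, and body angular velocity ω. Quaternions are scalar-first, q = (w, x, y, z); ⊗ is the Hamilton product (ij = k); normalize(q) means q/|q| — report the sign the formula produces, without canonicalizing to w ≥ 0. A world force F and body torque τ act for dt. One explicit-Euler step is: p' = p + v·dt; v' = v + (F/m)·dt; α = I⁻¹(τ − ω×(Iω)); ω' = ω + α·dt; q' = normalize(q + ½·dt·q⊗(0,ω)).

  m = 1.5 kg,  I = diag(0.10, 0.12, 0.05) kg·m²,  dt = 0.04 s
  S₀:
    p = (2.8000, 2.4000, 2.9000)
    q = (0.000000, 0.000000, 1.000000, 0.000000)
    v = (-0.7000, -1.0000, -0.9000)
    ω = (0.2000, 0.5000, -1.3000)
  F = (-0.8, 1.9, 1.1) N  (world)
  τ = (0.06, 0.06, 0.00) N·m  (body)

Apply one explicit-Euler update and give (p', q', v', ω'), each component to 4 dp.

p' = (2.7720, 2.3600, 2.8640)
q' = (-0.0100, -0.0260, 0.9996, -0.0040)
v' = (-0.7213, -0.9493, -0.8707)
ω' = (0.2058, 0.5243, -1.3016)

α = I⁻¹(τ − ω×Iω) = (0.1450, 0.6083, -0.0400)
ω' = ω + α·dt = (0.2058, 0.5243, -1.3016)
q⊗(0,ω) = (-0.5000000, -1.3000000, 0.0000000, -0.2000000)
q' = normalize(q + ½dt·q⊗(0,ω)) = (-0.0100, -0.0260, 0.9996, -0.0040)
a = F/m = (-0.5333, 1.2667, 0.7333)
p + v·dt = (2.7720, 2.3600, 2.8640)
v + (F/m)dt = (-0.7213, -0.9493, -0.8707)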